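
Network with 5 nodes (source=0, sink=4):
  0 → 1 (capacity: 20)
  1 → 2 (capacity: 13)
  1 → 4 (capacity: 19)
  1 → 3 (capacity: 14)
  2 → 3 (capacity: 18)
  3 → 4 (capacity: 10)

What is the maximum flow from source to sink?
Maximum flow = 20

Max flow: 20

Flow assignment:
  0 → 1: 20/20
  1 → 4: 19/19
  1 → 3: 1/14
  3 → 4: 1/10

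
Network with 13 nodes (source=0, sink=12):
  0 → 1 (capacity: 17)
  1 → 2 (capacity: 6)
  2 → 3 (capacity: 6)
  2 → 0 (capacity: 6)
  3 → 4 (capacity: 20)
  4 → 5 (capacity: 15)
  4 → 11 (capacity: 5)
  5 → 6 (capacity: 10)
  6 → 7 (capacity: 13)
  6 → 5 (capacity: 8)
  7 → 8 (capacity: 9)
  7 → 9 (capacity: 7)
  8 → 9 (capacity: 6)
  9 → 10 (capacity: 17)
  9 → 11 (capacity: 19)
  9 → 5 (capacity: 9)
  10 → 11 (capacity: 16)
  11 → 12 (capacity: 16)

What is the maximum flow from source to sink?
Maximum flow = 6

Max flow: 6

Flow assignment:
  0 → 1: 6/17
  1 → 2: 6/6
  2 → 3: 6/6
  3 → 4: 6/20
  4 → 5: 1/15
  4 → 11: 5/5
  5 → 6: 1/10
  6 → 7: 1/13
  7 → 9: 1/7
  9 → 11: 1/19
  11 → 12: 6/16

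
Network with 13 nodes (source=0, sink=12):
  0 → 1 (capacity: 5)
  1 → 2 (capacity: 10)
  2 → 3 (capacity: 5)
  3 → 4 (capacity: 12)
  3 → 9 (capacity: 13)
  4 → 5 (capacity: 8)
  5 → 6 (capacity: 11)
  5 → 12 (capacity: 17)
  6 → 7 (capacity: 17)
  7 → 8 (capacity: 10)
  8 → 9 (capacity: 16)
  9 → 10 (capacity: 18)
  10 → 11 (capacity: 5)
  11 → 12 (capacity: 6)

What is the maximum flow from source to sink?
Maximum flow = 5

Max flow: 5

Flow assignment:
  0 → 1: 5/5
  1 → 2: 5/10
  2 → 3: 5/5
  3 → 4: 5/12
  4 → 5: 5/8
  5 → 12: 5/17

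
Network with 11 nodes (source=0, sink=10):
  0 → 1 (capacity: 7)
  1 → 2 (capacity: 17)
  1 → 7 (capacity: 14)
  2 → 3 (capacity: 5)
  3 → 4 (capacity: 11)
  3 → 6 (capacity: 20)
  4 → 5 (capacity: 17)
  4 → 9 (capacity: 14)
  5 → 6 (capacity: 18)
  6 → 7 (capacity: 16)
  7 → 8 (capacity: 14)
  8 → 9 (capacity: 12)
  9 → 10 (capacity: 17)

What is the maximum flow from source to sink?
Maximum flow = 7

Max flow: 7

Flow assignment:
  0 → 1: 7/7
  1 → 7: 7/14
  7 → 8: 7/14
  8 → 9: 7/12
  9 → 10: 7/17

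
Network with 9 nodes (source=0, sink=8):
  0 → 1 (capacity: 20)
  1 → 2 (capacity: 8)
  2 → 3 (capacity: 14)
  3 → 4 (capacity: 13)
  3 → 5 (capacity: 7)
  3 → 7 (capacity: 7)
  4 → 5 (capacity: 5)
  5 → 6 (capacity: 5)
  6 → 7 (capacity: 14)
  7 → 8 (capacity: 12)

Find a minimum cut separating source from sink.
Min cut value = 8, edges: (1,2)

Min cut value: 8
Partition: S = [0, 1], T = [2, 3, 4, 5, 6, 7, 8]
Cut edges: (1,2)

By max-flow min-cut theorem, max flow = min cut = 8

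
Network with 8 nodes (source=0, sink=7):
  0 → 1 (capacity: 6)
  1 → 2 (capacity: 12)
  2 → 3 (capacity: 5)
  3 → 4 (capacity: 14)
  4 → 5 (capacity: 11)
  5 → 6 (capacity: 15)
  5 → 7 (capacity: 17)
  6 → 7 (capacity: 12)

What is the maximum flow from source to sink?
Maximum flow = 5

Max flow: 5

Flow assignment:
  0 → 1: 5/6
  1 → 2: 5/12
  2 → 3: 5/5
  3 → 4: 5/14
  4 → 5: 5/11
  5 → 7: 5/17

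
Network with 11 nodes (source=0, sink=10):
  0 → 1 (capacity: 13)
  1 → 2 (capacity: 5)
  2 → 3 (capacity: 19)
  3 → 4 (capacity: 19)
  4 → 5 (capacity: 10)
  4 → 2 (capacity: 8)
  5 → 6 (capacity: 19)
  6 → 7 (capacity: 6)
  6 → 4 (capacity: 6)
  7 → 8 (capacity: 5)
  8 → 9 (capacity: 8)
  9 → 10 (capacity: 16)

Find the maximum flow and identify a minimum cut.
Max flow = 5, Min cut edges: (7,8)

Maximum flow: 5
Minimum cut: (7,8)
Partition: S = [0, 1, 2, 3, 4, 5, 6, 7], T = [8, 9, 10]

Max-flow min-cut theorem verified: both equal 5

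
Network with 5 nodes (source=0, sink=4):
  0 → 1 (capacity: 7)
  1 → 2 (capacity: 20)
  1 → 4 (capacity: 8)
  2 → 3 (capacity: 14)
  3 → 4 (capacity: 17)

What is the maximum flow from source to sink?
Maximum flow = 7

Max flow: 7

Flow assignment:
  0 → 1: 7/7
  1 → 4: 7/8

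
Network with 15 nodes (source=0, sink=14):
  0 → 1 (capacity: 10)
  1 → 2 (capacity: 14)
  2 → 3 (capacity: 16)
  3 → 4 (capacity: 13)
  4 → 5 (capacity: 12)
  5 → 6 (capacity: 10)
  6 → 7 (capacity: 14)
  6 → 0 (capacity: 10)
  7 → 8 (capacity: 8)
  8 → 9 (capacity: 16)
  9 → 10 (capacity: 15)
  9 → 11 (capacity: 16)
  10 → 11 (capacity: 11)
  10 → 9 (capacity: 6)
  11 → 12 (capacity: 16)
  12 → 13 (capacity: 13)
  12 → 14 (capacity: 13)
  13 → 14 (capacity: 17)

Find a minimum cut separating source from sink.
Min cut value = 8, edges: (7,8)

Min cut value: 8
Partition: S = [0, 1, 2, 3, 4, 5, 6, 7], T = [8, 9, 10, 11, 12, 13, 14]
Cut edges: (7,8)

By max-flow min-cut theorem, max flow = min cut = 8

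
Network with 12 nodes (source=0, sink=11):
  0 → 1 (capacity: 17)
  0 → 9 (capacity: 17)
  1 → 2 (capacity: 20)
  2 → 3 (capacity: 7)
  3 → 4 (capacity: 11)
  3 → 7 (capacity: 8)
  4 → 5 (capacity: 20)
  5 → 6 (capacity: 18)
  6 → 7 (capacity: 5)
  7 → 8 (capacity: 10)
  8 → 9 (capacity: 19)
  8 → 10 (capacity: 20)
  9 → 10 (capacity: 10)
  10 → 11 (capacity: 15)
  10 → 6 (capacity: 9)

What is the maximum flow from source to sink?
Maximum flow = 15

Max flow: 15

Flow assignment:
  0 → 1: 7/17
  0 → 9: 8/17
  1 → 2: 7/20
  2 → 3: 7/7
  3 → 7: 7/8
  7 → 8: 7/10
  8 → 9: 2/19
  8 → 10: 5/20
  9 → 10: 10/10
  10 → 11: 15/15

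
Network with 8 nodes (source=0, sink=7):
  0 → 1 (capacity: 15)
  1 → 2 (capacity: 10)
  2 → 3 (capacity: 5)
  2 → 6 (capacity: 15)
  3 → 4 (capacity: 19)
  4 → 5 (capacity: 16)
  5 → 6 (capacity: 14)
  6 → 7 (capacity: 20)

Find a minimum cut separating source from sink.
Min cut value = 10, edges: (1,2)

Min cut value: 10
Partition: S = [0, 1], T = [2, 3, 4, 5, 6, 7]
Cut edges: (1,2)

By max-flow min-cut theorem, max flow = min cut = 10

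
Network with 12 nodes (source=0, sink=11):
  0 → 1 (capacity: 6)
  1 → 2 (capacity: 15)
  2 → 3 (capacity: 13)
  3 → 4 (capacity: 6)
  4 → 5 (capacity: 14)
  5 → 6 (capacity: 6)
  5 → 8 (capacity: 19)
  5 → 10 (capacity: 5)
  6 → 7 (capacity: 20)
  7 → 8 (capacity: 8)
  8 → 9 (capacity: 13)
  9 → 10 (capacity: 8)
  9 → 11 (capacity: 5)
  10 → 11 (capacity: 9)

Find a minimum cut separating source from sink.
Min cut value = 6, edges: (3,4)

Min cut value: 6
Partition: S = [0, 1, 2, 3], T = [4, 5, 6, 7, 8, 9, 10, 11]
Cut edges: (3,4)

By max-flow min-cut theorem, max flow = min cut = 6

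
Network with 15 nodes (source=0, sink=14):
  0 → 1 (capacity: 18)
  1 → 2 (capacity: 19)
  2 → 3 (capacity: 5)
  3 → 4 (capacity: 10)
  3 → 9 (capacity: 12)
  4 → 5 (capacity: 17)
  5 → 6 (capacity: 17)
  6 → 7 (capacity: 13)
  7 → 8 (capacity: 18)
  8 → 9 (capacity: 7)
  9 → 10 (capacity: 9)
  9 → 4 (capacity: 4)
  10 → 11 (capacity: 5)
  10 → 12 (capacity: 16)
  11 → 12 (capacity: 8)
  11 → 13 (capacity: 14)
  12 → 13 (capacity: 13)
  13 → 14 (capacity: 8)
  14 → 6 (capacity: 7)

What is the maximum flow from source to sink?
Maximum flow = 5

Max flow: 5

Flow assignment:
  0 → 1: 5/18
  1 → 2: 5/19
  2 → 3: 5/5
  3 → 9: 5/12
  9 → 10: 5/9
  10 → 11: 5/5
  11 → 13: 5/14
  13 → 14: 5/8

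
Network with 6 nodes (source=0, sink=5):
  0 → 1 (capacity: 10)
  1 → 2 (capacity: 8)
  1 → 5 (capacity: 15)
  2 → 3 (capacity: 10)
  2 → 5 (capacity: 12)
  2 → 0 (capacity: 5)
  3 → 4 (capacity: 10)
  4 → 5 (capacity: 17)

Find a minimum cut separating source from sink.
Min cut value = 10, edges: (0,1)

Min cut value: 10
Partition: S = [0], T = [1, 2, 3, 4, 5]
Cut edges: (0,1)

By max-flow min-cut theorem, max flow = min cut = 10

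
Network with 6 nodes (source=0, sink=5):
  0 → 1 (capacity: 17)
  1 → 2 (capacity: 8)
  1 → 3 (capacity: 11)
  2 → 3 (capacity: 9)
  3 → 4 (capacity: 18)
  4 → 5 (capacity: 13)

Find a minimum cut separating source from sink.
Min cut value = 13, edges: (4,5)

Min cut value: 13
Partition: S = [0, 1, 2, 3, 4], T = [5]
Cut edges: (4,5)

By max-flow min-cut theorem, max flow = min cut = 13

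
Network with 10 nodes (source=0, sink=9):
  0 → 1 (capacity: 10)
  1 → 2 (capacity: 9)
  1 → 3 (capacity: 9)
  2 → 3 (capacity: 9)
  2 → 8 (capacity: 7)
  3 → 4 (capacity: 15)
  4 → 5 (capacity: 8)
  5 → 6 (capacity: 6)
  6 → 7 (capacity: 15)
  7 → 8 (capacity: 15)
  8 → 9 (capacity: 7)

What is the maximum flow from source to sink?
Maximum flow = 7

Max flow: 7

Flow assignment:
  0 → 1: 7/10
  1 → 2: 6/9
  1 → 3: 1/9
  2 → 3: 2/9
  2 → 8: 4/7
  3 → 4: 3/15
  4 → 5: 3/8
  5 → 6: 3/6
  6 → 7: 3/15
  7 → 8: 3/15
  8 → 9: 7/7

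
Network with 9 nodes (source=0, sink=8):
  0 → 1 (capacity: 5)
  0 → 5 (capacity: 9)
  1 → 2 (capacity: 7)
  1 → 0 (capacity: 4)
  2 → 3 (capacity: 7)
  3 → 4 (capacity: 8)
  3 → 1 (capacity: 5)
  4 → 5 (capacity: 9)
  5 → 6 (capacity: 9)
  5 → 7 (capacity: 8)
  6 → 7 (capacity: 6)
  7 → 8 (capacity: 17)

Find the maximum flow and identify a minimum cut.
Max flow = 14, Min cut edges: (5,7), (6,7)

Maximum flow: 14
Minimum cut: (5,7), (6,7)
Partition: S = [0, 1, 2, 3, 4, 5, 6], T = [7, 8]

Max-flow min-cut theorem verified: both equal 14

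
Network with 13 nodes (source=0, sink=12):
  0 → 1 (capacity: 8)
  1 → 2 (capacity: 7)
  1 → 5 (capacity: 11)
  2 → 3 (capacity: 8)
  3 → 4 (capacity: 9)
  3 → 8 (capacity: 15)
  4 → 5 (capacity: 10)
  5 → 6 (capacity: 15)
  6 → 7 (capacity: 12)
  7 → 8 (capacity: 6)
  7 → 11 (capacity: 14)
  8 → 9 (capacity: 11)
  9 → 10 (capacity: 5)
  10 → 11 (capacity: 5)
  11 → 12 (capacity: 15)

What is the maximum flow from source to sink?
Maximum flow = 8

Max flow: 8

Flow assignment:
  0 → 1: 8/8
  1 → 5: 8/11
  5 → 6: 8/15
  6 → 7: 8/12
  7 → 11: 8/14
  11 → 12: 8/15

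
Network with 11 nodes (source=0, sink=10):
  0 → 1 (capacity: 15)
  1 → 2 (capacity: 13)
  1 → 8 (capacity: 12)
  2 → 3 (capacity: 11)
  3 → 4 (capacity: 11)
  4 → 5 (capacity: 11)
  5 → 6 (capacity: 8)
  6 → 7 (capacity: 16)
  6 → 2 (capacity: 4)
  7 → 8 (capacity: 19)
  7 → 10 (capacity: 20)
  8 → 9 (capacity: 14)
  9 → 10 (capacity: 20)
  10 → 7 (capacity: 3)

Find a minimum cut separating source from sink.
Min cut value = 15, edges: (0,1)

Min cut value: 15
Partition: S = [0], T = [1, 2, 3, 4, 5, 6, 7, 8, 9, 10]
Cut edges: (0,1)

By max-flow min-cut theorem, max flow = min cut = 15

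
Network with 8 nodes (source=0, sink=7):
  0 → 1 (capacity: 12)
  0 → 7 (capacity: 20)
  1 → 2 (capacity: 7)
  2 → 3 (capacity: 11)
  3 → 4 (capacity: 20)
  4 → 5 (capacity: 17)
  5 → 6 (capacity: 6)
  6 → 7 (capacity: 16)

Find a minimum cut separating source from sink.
Min cut value = 26, edges: (0,7), (5,6)

Min cut value: 26
Partition: S = [0, 1, 2, 3, 4, 5], T = [6, 7]
Cut edges: (0,7), (5,6)

By max-flow min-cut theorem, max flow = min cut = 26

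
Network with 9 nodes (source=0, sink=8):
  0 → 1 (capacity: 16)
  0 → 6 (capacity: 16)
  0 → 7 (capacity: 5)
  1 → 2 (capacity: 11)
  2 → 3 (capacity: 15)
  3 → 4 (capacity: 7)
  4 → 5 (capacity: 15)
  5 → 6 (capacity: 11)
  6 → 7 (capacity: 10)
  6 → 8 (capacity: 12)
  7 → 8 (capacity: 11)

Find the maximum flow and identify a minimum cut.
Max flow = 23, Min cut edges: (6,8), (7,8)

Maximum flow: 23
Minimum cut: (6,8), (7,8)
Partition: S = [0, 1, 2, 3, 4, 5, 6, 7], T = [8]

Max-flow min-cut theorem verified: both equal 23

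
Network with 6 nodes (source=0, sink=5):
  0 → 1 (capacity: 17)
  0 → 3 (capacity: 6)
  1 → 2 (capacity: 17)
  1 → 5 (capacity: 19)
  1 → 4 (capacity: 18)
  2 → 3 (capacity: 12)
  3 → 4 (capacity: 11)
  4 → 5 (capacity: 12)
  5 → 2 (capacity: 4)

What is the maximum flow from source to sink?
Maximum flow = 23

Max flow: 23

Flow assignment:
  0 → 1: 17/17
  0 → 3: 6/6
  1 → 5: 17/19
  3 → 4: 6/11
  4 → 5: 6/12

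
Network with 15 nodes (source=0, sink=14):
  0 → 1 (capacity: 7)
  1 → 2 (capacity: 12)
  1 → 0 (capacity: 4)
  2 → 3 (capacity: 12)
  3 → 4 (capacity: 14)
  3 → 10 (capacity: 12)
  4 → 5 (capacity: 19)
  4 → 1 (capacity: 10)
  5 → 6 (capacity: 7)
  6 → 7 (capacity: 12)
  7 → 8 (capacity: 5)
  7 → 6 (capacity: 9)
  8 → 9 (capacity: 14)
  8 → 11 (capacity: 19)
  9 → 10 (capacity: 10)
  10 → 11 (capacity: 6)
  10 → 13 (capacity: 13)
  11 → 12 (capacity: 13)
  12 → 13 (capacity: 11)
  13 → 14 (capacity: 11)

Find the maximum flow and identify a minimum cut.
Max flow = 7, Min cut edges: (0,1)

Maximum flow: 7
Minimum cut: (0,1)
Partition: S = [0], T = [1, 2, 3, 4, 5, 6, 7, 8, 9, 10, 11, 12, 13, 14]

Max-flow min-cut theorem verified: both equal 7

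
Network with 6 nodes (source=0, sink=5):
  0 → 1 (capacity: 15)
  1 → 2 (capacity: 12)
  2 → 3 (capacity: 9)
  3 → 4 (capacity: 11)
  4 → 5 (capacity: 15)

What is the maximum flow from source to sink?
Maximum flow = 9

Max flow: 9

Flow assignment:
  0 → 1: 9/15
  1 → 2: 9/12
  2 → 3: 9/9
  3 → 4: 9/11
  4 → 5: 9/15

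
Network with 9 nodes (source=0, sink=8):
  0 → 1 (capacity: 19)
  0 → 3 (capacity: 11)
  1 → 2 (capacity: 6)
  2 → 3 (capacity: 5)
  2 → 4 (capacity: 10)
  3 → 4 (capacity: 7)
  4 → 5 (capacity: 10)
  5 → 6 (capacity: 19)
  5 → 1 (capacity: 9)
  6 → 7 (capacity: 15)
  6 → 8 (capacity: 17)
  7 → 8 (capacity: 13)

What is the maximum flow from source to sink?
Maximum flow = 10

Max flow: 10

Flow assignment:
  0 → 1: 3/19
  0 → 3: 7/11
  1 → 2: 3/6
  2 → 4: 3/10
  3 → 4: 7/7
  4 → 5: 10/10
  5 → 6: 10/19
  6 → 8: 10/17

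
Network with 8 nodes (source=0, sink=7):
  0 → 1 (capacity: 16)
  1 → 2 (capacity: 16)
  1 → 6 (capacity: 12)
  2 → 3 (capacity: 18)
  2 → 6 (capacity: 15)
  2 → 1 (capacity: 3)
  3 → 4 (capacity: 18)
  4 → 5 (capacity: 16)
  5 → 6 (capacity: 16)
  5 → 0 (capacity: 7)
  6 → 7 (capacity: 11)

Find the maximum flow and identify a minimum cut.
Max flow = 11, Min cut edges: (6,7)

Maximum flow: 11
Minimum cut: (6,7)
Partition: S = [0, 1, 2, 3, 4, 5, 6], T = [7]

Max-flow min-cut theorem verified: both equal 11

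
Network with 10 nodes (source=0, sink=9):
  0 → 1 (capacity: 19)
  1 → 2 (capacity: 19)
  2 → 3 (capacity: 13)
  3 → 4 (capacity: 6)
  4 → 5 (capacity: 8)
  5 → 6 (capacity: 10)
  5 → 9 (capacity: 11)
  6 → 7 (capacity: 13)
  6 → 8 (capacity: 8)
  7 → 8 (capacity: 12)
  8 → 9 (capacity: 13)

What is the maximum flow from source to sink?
Maximum flow = 6

Max flow: 6

Flow assignment:
  0 → 1: 6/19
  1 → 2: 6/19
  2 → 3: 6/13
  3 → 4: 6/6
  4 → 5: 6/8
  5 → 9: 6/11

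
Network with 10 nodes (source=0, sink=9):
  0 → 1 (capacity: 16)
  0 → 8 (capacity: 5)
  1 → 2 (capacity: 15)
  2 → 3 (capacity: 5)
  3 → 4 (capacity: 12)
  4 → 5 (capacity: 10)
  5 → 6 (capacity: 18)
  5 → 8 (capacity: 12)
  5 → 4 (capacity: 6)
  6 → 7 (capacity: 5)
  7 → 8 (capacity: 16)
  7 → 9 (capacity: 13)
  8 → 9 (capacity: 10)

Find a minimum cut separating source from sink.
Min cut value = 10, edges: (0,8), (2,3)

Min cut value: 10
Partition: S = [0, 1, 2], T = [3, 4, 5, 6, 7, 8, 9]
Cut edges: (0,8), (2,3)

By max-flow min-cut theorem, max flow = min cut = 10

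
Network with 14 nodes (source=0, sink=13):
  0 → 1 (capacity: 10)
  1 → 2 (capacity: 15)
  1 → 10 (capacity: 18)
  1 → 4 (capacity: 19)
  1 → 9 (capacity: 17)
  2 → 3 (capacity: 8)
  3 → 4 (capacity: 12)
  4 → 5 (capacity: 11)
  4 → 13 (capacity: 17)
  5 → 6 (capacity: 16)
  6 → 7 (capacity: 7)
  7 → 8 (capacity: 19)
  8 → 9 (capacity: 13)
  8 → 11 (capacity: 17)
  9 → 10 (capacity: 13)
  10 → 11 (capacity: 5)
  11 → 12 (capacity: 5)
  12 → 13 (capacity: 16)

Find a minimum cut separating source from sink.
Min cut value = 10, edges: (0,1)

Min cut value: 10
Partition: S = [0], T = [1, 2, 3, 4, 5, 6, 7, 8, 9, 10, 11, 12, 13]
Cut edges: (0,1)

By max-flow min-cut theorem, max flow = min cut = 10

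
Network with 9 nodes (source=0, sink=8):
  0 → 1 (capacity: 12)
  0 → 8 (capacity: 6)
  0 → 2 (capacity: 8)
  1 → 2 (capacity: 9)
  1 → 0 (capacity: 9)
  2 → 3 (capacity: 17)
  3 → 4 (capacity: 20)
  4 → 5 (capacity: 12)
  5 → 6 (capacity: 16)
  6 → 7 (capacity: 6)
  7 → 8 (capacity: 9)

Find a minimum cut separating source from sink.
Min cut value = 12, edges: (0,8), (6,7)

Min cut value: 12
Partition: S = [0, 1, 2, 3, 4, 5, 6], T = [7, 8]
Cut edges: (0,8), (6,7)

By max-flow min-cut theorem, max flow = min cut = 12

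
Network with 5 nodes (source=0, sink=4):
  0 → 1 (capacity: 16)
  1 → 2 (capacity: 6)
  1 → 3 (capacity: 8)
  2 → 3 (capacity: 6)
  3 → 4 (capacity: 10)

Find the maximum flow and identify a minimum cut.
Max flow = 10, Min cut edges: (3,4)

Maximum flow: 10
Minimum cut: (3,4)
Partition: S = [0, 1, 2, 3], T = [4]

Max-flow min-cut theorem verified: both equal 10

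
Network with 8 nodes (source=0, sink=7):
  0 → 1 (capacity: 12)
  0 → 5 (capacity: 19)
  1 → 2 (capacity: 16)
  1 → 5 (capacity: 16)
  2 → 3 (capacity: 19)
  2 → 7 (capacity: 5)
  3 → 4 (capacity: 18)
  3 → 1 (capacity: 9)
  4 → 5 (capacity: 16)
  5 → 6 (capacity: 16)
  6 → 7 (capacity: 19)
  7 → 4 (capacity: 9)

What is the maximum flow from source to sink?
Maximum flow = 21

Max flow: 21

Flow assignment:
  0 → 1: 5/12
  0 → 5: 16/19
  1 → 2: 5/16
  2 → 7: 5/5
  5 → 6: 16/16
  6 → 7: 16/19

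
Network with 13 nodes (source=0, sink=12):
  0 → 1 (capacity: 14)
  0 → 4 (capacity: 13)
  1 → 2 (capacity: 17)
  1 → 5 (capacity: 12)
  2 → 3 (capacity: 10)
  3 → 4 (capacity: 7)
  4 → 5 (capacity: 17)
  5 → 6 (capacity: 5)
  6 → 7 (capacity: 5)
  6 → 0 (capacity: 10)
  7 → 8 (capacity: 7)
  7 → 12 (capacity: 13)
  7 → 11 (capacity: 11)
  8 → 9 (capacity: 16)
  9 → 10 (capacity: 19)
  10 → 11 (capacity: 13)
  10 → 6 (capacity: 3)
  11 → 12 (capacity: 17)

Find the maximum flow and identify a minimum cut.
Max flow = 5, Min cut edges: (6,7)

Maximum flow: 5
Minimum cut: (6,7)
Partition: S = [0, 1, 2, 3, 4, 5, 6], T = [7, 8, 9, 10, 11, 12]

Max-flow min-cut theorem verified: both equal 5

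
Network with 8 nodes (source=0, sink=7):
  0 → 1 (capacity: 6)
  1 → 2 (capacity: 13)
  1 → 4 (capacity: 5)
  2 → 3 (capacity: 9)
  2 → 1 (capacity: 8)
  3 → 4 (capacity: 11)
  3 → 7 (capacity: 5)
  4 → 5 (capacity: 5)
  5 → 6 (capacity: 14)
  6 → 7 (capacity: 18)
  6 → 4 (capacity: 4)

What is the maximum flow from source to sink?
Maximum flow = 6

Max flow: 6

Flow assignment:
  0 → 1: 6/6
  1 → 2: 5/13
  1 → 4: 1/5
  2 → 3: 5/9
  3 → 7: 5/5
  4 → 5: 1/5
  5 → 6: 1/14
  6 → 7: 1/18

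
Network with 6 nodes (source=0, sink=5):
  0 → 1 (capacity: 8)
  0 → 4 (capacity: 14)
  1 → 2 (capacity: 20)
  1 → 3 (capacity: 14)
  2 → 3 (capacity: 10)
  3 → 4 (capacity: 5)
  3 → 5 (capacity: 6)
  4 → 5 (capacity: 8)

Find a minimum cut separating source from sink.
Min cut value = 14, edges: (3,5), (4,5)

Min cut value: 14
Partition: S = [0, 1, 2, 3, 4], T = [5]
Cut edges: (3,5), (4,5)

By max-flow min-cut theorem, max flow = min cut = 14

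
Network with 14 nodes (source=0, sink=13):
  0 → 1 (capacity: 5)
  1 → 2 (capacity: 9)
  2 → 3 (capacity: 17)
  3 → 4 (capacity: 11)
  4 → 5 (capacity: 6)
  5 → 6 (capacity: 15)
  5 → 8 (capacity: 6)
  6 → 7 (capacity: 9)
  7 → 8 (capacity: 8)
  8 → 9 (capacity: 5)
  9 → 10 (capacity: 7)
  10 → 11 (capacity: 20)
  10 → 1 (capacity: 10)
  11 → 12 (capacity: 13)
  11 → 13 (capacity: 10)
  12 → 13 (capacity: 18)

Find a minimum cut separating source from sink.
Min cut value = 5, edges: (8,9)

Min cut value: 5
Partition: S = [0, 1, 2, 3, 4, 5, 6, 7, 8], T = [9, 10, 11, 12, 13]
Cut edges: (8,9)

By max-flow min-cut theorem, max flow = min cut = 5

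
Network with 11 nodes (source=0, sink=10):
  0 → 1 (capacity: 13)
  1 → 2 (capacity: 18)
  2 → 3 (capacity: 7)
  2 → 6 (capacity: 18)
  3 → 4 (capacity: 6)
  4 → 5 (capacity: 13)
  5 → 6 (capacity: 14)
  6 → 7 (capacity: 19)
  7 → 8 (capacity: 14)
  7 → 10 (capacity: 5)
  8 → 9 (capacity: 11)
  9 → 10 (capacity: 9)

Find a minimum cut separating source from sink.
Min cut value = 13, edges: (0,1)

Min cut value: 13
Partition: S = [0], T = [1, 2, 3, 4, 5, 6, 7, 8, 9, 10]
Cut edges: (0,1)

By max-flow min-cut theorem, max flow = min cut = 13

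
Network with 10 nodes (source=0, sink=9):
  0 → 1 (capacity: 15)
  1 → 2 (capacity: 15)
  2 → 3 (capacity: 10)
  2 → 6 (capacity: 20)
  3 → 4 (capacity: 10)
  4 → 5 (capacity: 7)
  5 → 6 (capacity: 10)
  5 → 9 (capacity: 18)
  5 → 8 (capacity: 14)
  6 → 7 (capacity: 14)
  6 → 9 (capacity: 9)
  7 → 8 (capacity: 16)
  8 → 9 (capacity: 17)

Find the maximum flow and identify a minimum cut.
Max flow = 15, Min cut edges: (1,2)

Maximum flow: 15
Minimum cut: (1,2)
Partition: S = [0, 1], T = [2, 3, 4, 5, 6, 7, 8, 9]

Max-flow min-cut theorem verified: both equal 15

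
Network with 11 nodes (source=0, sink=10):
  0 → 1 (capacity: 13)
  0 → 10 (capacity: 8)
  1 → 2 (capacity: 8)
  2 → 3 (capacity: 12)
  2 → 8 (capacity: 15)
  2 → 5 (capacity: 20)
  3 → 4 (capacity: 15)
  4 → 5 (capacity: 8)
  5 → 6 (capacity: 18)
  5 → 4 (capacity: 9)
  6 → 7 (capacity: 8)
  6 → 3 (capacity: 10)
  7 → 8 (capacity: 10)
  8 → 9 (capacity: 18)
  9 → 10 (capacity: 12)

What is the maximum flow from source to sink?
Maximum flow = 16

Max flow: 16

Flow assignment:
  0 → 1: 8/13
  0 → 10: 8/8
  1 → 2: 8/8
  2 → 8: 8/15
  8 → 9: 8/18
  9 → 10: 8/12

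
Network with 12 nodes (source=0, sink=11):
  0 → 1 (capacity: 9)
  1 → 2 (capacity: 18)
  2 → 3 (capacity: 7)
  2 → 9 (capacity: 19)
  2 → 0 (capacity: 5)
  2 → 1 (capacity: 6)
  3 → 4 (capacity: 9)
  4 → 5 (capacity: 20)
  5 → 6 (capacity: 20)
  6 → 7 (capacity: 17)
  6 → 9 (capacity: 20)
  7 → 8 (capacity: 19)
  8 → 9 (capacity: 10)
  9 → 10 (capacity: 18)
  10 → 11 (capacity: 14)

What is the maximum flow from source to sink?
Maximum flow = 9

Max flow: 9

Flow assignment:
  0 → 1: 9/9
  1 → 2: 9/18
  2 → 9: 9/19
  9 → 10: 9/18
  10 → 11: 9/14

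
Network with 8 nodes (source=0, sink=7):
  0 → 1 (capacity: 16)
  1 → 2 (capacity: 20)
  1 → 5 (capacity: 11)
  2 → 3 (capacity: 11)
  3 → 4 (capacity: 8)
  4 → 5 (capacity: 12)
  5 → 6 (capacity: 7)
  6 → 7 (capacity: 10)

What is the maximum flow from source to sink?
Maximum flow = 7

Max flow: 7

Flow assignment:
  0 → 1: 7/16
  1 → 2: 5/20
  1 → 5: 2/11
  2 → 3: 5/11
  3 → 4: 5/8
  4 → 5: 5/12
  5 → 6: 7/7
  6 → 7: 7/10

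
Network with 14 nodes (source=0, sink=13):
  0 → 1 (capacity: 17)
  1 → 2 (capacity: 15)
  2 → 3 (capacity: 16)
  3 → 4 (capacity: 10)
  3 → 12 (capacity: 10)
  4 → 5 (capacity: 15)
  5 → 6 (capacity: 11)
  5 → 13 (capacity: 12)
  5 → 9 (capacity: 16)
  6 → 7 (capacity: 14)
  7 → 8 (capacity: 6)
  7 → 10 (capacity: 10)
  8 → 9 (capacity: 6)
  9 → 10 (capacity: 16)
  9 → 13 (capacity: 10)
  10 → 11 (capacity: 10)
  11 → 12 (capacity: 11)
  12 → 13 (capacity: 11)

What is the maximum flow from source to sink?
Maximum flow = 15

Max flow: 15

Flow assignment:
  0 → 1: 15/17
  1 → 2: 15/15
  2 → 3: 15/16
  3 → 4: 5/10
  3 → 12: 10/10
  4 → 5: 5/15
  5 → 13: 5/12
  12 → 13: 10/11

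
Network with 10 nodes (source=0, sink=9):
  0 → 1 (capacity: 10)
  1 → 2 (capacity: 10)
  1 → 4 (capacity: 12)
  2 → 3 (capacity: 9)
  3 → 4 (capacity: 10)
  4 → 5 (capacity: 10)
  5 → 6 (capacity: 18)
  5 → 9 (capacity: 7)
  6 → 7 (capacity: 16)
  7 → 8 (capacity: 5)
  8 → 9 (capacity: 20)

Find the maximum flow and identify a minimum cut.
Max flow = 10, Min cut edges: (4,5)

Maximum flow: 10
Minimum cut: (4,5)
Partition: S = [0, 1, 2, 3, 4], T = [5, 6, 7, 8, 9]

Max-flow min-cut theorem verified: both equal 10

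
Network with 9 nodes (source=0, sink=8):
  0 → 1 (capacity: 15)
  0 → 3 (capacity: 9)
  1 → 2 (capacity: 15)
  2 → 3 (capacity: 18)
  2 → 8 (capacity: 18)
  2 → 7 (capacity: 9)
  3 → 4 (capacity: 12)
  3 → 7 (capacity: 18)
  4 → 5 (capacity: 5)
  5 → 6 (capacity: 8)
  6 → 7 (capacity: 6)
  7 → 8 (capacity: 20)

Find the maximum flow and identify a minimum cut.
Max flow = 24, Min cut edges: (0,3), (1,2)

Maximum flow: 24
Minimum cut: (0,3), (1,2)
Partition: S = [0, 1], T = [2, 3, 4, 5, 6, 7, 8]

Max-flow min-cut theorem verified: both equal 24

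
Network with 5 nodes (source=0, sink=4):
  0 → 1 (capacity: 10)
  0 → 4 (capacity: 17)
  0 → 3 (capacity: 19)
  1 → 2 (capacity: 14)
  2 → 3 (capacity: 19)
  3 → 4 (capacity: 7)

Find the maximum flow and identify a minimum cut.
Max flow = 24, Min cut edges: (0,4), (3,4)

Maximum flow: 24
Minimum cut: (0,4), (3,4)
Partition: S = [0, 1, 2, 3], T = [4]

Max-flow min-cut theorem verified: both equal 24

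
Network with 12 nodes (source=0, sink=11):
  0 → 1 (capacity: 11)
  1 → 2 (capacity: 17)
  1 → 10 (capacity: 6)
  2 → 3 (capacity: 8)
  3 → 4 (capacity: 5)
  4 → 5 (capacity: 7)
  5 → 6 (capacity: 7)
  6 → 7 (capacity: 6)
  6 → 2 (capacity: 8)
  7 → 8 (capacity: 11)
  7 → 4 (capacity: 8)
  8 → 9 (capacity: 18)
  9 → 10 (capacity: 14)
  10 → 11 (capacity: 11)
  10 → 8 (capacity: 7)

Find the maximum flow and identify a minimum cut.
Max flow = 11, Min cut edges: (10,11)

Maximum flow: 11
Minimum cut: (10,11)
Partition: S = [0, 1, 2, 3, 4, 5, 6, 7, 8, 9, 10], T = [11]

Max-flow min-cut theorem verified: both equal 11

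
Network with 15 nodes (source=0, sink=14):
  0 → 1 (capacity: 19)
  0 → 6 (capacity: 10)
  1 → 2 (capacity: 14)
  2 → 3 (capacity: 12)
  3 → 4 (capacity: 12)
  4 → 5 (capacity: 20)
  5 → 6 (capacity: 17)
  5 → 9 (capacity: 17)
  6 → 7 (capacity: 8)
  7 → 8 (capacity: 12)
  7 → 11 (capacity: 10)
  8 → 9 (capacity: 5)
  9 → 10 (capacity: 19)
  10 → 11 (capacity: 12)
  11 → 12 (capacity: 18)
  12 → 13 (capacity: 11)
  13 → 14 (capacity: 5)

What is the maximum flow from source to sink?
Maximum flow = 5

Max flow: 5

Flow assignment:
  0 → 1: 5/19
  1 → 2: 5/14
  2 → 3: 5/12
  3 → 4: 5/12
  4 → 5: 5/20
  5 → 9: 5/17
  9 → 10: 5/19
  10 → 11: 5/12
  11 → 12: 5/18
  12 → 13: 5/11
  13 → 14: 5/5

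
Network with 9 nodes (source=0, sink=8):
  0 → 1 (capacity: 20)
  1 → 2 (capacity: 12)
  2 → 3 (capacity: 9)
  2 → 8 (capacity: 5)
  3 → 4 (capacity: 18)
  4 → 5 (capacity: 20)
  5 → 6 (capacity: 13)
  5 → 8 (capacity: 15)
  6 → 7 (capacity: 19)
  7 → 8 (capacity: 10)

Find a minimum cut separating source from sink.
Min cut value = 12, edges: (1,2)

Min cut value: 12
Partition: S = [0, 1], T = [2, 3, 4, 5, 6, 7, 8]
Cut edges: (1,2)

By max-flow min-cut theorem, max flow = min cut = 12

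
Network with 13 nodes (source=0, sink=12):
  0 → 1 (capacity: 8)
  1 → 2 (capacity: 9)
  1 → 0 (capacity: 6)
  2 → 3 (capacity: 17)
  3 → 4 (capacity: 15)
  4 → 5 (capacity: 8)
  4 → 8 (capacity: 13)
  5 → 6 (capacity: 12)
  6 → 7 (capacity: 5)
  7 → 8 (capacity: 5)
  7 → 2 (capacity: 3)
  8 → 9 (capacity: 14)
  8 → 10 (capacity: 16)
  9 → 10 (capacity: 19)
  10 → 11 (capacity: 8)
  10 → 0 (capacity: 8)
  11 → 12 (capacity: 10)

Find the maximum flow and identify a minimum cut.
Max flow = 8, Min cut edges: (10,11)

Maximum flow: 8
Minimum cut: (10,11)
Partition: S = [0, 1, 2, 3, 4, 5, 6, 7, 8, 9, 10], T = [11, 12]

Max-flow min-cut theorem verified: both equal 8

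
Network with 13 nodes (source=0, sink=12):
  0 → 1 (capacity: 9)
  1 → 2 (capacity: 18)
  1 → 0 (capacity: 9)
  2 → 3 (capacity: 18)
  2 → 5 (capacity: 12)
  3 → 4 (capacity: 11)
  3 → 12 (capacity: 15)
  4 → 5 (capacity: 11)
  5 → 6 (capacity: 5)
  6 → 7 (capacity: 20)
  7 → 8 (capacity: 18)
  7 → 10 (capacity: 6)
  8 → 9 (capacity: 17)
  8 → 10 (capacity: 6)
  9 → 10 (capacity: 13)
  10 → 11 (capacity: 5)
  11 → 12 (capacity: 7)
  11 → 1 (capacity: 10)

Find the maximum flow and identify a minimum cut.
Max flow = 9, Min cut edges: (0,1)

Maximum flow: 9
Minimum cut: (0,1)
Partition: S = [0], T = [1, 2, 3, 4, 5, 6, 7, 8, 9, 10, 11, 12]

Max-flow min-cut theorem verified: both equal 9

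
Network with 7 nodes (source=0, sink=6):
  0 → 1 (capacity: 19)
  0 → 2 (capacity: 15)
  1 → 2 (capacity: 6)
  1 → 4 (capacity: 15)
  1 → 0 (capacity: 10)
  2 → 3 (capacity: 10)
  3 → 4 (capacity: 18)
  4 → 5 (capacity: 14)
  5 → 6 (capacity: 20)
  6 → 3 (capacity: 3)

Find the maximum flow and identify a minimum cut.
Max flow = 14, Min cut edges: (4,5)

Maximum flow: 14
Minimum cut: (4,5)
Partition: S = [0, 1, 2, 3, 4], T = [5, 6]

Max-flow min-cut theorem verified: both equal 14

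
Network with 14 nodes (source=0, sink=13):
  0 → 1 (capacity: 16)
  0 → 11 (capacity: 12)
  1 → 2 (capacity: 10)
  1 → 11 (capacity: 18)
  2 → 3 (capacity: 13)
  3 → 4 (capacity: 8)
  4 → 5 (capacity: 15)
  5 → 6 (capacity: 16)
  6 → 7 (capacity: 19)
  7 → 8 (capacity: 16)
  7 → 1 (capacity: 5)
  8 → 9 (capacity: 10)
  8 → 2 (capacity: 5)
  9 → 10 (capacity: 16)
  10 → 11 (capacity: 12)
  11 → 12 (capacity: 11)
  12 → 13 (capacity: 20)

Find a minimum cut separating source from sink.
Min cut value = 11, edges: (11,12)

Min cut value: 11
Partition: S = [0, 1, 2, 3, 4, 5, 6, 7, 8, 9, 10, 11], T = [12, 13]
Cut edges: (11,12)

By max-flow min-cut theorem, max flow = min cut = 11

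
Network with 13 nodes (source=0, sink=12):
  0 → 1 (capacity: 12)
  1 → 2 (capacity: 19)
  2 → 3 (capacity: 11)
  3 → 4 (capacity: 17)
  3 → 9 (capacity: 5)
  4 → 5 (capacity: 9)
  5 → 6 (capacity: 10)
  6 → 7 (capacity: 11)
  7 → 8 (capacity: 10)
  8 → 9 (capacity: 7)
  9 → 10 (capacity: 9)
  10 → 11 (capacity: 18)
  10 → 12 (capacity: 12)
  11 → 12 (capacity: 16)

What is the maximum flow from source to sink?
Maximum flow = 9

Max flow: 9

Flow assignment:
  0 → 1: 9/12
  1 → 2: 9/19
  2 → 3: 9/11
  3 → 4: 6/17
  3 → 9: 3/5
  4 → 5: 6/9
  5 → 6: 6/10
  6 → 7: 6/11
  7 → 8: 6/10
  8 → 9: 6/7
  9 → 10: 9/9
  10 → 12: 9/12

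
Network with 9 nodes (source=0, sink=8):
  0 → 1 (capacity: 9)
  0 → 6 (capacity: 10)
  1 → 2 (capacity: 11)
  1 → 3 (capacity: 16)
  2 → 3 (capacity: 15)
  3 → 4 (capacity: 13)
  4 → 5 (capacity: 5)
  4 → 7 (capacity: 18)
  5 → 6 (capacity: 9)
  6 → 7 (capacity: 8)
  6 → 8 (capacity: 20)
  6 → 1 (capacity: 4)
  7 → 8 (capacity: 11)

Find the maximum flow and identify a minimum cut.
Max flow = 19, Min cut edges: (0,1), (0,6)

Maximum flow: 19
Minimum cut: (0,1), (0,6)
Partition: S = [0], T = [1, 2, 3, 4, 5, 6, 7, 8]

Max-flow min-cut theorem verified: both equal 19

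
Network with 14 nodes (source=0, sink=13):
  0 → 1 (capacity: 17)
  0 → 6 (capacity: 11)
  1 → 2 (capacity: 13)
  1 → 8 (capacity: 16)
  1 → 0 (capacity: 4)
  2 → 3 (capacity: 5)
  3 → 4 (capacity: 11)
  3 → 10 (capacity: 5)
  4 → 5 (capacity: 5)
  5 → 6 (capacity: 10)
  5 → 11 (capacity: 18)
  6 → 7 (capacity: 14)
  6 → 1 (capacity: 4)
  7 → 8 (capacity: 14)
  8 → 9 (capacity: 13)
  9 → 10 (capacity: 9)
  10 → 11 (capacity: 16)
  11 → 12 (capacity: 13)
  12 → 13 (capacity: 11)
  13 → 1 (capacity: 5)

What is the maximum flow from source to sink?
Maximum flow = 11

Max flow: 11

Flow assignment:
  0 → 1: 2/17
  0 → 6: 9/11
  1 → 2: 2/13
  2 → 3: 2/5
  3 → 10: 2/5
  6 → 7: 9/14
  7 → 8: 9/14
  8 → 9: 9/13
  9 → 10: 9/9
  10 → 11: 11/16
  11 → 12: 11/13
  12 → 13: 11/11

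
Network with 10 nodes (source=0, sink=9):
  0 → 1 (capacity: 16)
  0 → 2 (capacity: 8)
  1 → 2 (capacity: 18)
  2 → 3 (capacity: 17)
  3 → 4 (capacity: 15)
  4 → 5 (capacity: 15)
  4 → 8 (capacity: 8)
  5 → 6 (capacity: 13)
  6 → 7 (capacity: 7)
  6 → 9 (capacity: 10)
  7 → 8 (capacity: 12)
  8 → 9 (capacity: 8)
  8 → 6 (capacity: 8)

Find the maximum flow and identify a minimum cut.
Max flow = 15, Min cut edges: (3,4)

Maximum flow: 15
Minimum cut: (3,4)
Partition: S = [0, 1, 2, 3], T = [4, 5, 6, 7, 8, 9]

Max-flow min-cut theorem verified: both equal 15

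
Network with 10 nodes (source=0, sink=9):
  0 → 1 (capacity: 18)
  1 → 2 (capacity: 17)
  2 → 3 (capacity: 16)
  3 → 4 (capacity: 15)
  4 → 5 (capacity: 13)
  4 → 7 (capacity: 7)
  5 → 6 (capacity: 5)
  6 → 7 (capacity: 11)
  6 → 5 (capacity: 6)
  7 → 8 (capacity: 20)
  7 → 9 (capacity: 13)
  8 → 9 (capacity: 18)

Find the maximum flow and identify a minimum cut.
Max flow = 12, Min cut edges: (4,7), (5,6)

Maximum flow: 12
Minimum cut: (4,7), (5,6)
Partition: S = [0, 1, 2, 3, 4, 5], T = [6, 7, 8, 9]

Max-flow min-cut theorem verified: both equal 12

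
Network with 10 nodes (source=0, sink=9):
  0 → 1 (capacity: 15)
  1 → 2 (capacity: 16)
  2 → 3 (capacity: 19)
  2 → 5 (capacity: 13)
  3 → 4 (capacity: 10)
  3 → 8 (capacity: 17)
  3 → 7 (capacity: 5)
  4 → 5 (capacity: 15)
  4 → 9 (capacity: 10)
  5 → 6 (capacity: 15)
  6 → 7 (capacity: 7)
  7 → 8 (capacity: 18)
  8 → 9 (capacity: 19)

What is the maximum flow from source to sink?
Maximum flow = 15

Max flow: 15

Flow assignment:
  0 → 1: 15/15
  1 → 2: 15/16
  2 → 3: 15/19
  3 → 4: 10/10
  3 → 8: 5/17
  4 → 9: 10/10
  8 → 9: 5/19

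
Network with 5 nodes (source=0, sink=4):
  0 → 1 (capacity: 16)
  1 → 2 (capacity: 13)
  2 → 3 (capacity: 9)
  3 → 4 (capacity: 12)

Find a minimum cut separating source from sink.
Min cut value = 9, edges: (2,3)

Min cut value: 9
Partition: S = [0, 1, 2], T = [3, 4]
Cut edges: (2,3)

By max-flow min-cut theorem, max flow = min cut = 9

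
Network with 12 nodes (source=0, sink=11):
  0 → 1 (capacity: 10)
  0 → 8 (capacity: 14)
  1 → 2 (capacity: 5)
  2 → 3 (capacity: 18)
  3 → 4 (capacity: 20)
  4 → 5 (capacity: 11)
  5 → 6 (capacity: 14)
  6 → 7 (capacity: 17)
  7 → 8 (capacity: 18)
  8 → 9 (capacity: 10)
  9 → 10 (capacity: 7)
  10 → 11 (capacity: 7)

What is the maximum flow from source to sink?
Maximum flow = 7

Max flow: 7

Flow assignment:
  0 → 1: 5/10
  0 → 8: 2/14
  1 → 2: 5/5
  2 → 3: 5/18
  3 → 4: 5/20
  4 → 5: 5/11
  5 → 6: 5/14
  6 → 7: 5/17
  7 → 8: 5/18
  8 → 9: 7/10
  9 → 10: 7/7
  10 → 11: 7/7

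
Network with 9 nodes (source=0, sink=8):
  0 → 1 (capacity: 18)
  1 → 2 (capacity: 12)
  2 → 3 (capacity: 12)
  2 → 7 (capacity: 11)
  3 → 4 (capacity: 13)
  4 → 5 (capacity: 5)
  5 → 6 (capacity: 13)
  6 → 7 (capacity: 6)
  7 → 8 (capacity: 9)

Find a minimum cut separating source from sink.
Min cut value = 9, edges: (7,8)

Min cut value: 9
Partition: S = [0, 1, 2, 3, 4, 5, 6, 7], T = [8]
Cut edges: (7,8)

By max-flow min-cut theorem, max flow = min cut = 9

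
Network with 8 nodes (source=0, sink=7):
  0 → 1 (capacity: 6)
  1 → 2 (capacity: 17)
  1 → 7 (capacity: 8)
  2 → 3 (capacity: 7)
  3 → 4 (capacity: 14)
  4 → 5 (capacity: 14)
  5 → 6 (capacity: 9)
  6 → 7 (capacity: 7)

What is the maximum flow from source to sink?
Maximum flow = 6

Max flow: 6

Flow assignment:
  0 → 1: 6/6
  1 → 7: 6/8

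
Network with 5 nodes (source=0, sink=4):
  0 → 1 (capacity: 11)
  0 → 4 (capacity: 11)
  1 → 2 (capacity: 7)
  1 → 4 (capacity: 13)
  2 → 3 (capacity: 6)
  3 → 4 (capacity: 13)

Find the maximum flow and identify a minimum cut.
Max flow = 22, Min cut edges: (0,1), (0,4)

Maximum flow: 22
Minimum cut: (0,1), (0,4)
Partition: S = [0], T = [1, 2, 3, 4]

Max-flow min-cut theorem verified: both equal 22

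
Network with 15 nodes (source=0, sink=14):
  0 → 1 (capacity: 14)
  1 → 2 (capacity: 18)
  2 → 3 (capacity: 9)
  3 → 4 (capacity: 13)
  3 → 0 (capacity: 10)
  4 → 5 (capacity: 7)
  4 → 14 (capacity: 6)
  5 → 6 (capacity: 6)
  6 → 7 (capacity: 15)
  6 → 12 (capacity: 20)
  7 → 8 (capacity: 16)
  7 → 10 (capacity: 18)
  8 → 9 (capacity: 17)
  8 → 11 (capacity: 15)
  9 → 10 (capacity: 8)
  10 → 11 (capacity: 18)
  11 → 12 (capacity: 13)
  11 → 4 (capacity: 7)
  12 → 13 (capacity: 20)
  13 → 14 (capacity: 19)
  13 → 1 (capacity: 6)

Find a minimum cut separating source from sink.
Min cut value = 9, edges: (2,3)

Min cut value: 9
Partition: S = [0, 1, 2], T = [3, 4, 5, 6, 7, 8, 9, 10, 11, 12, 13, 14]
Cut edges: (2,3)

By max-flow min-cut theorem, max flow = min cut = 9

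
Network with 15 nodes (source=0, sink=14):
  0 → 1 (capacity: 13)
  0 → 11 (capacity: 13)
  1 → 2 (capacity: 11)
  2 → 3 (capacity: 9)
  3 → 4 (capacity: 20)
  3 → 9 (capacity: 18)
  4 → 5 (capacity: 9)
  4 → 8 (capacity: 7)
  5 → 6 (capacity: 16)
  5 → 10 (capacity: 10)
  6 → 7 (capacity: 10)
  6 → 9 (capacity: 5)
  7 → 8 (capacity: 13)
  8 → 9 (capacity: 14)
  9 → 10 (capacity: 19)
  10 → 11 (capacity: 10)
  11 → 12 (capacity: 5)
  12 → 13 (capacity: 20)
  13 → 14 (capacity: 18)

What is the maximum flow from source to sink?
Maximum flow = 5

Max flow: 5

Flow assignment:
  0 → 1: 5/13
  1 → 2: 5/11
  2 → 3: 5/9
  3 → 9: 5/18
  9 → 10: 5/19
  10 → 11: 5/10
  11 → 12: 5/5
  12 → 13: 5/20
  13 → 14: 5/18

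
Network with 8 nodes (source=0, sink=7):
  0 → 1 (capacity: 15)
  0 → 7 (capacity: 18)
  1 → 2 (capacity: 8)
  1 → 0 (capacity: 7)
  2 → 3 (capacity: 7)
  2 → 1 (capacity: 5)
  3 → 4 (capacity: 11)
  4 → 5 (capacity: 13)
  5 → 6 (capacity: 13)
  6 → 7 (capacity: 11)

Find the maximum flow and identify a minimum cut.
Max flow = 25, Min cut edges: (0,7), (2,3)

Maximum flow: 25
Minimum cut: (0,7), (2,3)
Partition: S = [0, 1, 2], T = [3, 4, 5, 6, 7]

Max-flow min-cut theorem verified: both equal 25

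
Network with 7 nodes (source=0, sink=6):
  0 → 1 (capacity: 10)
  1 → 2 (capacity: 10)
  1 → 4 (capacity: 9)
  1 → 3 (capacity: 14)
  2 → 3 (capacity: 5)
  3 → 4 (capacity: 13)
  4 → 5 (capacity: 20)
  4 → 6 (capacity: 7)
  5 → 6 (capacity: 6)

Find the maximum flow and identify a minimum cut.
Max flow = 10, Min cut edges: (0,1)

Maximum flow: 10
Minimum cut: (0,1)
Partition: S = [0], T = [1, 2, 3, 4, 5, 6]

Max-flow min-cut theorem verified: both equal 10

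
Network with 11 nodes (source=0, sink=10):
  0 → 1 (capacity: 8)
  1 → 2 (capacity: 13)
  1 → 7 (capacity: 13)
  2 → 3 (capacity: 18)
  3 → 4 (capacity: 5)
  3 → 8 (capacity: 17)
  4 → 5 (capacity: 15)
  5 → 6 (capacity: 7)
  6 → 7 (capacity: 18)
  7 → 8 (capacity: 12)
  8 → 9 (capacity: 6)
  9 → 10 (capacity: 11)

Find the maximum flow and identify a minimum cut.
Max flow = 6, Min cut edges: (8,9)

Maximum flow: 6
Minimum cut: (8,9)
Partition: S = [0, 1, 2, 3, 4, 5, 6, 7, 8], T = [9, 10]

Max-flow min-cut theorem verified: both equal 6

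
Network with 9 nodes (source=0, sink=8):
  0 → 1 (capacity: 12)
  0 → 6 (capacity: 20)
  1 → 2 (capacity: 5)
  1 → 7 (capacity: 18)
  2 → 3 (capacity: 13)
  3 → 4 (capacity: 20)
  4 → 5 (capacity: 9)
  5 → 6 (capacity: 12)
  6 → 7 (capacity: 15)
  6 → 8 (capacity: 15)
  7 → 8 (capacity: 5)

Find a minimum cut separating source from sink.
Min cut value = 20, edges: (6,8), (7,8)

Min cut value: 20
Partition: S = [0, 1, 2, 3, 4, 5, 6, 7], T = [8]
Cut edges: (6,8), (7,8)

By max-flow min-cut theorem, max flow = min cut = 20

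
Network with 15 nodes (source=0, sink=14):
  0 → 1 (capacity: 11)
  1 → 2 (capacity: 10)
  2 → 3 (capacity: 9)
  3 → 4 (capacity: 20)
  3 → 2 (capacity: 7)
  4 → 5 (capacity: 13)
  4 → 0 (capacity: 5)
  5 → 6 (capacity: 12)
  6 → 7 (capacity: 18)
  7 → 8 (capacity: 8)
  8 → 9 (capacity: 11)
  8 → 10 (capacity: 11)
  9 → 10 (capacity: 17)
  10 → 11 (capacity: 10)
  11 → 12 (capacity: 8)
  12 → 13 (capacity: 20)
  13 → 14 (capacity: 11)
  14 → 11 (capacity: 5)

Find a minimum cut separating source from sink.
Min cut value = 8, edges: (11,12)

Min cut value: 8
Partition: S = [0, 1, 2, 3, 4, 5, 6, 7, 8, 9, 10, 11], T = [12, 13, 14]
Cut edges: (11,12)

By max-flow min-cut theorem, max flow = min cut = 8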